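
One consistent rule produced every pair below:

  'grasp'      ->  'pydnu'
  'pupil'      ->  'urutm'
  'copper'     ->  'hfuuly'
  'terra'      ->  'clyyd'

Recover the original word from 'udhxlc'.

g(6)→p(15) and r(17)→y(24) fit y≡15x+3 (mod 26); the inverse of 15 mod 26 is 7. This is an affine cipher: with a=0,…,z=25, each position x becomes (15x+3) mod 26.
Undoing it on udhxlc: u(20)→7·(20−3)≡15=p; d(3)→7·(3−3)≡0=a; h(7)→7·(7−3)≡2=c; x(23)→7·(23−3)≡10=k; l(11)→7·(11−3)≡4=e; c(2)→7·(2−3)≡19=t (all mod 26).

packet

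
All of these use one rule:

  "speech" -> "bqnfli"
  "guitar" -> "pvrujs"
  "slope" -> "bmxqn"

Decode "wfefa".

never

Shifts by position in speech: pos 0: s→b (+9), pos 1: p→q (+1), pos 2: e→n (+9), pos 3: e→f (+1) — repeating every 2. It's a Vigenère-style cipher with numeric key [9,1]: position i shifts by key[i mod 2].
Undoing it on wfefa: w−9=n, f−1=e, e−9=v, f−1=e, a−9=r.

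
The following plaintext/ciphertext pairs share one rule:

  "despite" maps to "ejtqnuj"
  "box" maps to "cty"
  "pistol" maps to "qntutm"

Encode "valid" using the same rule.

Two shifts are in play — +5 for a/e/i/o/u, +1 for every other letter.
Applying it to valid: v(cons)+1=w, a(vowel)+5=f, l(cons)+1=m, i(vowel)+5=n, d(cons)+1=e.

wfmne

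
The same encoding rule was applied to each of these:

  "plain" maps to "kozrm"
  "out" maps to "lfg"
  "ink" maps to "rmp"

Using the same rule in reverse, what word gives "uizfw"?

fraud

Each pair mirrors across the alphabet (p↔k, l↔o, a↔z): positions sum to 25. This is the alphabet-reversal cipher (Atbash): a becomes z, b becomes y, etc.
Decoding uizfw: u↔f, i↔r, z↔a, f↔u, w↔d.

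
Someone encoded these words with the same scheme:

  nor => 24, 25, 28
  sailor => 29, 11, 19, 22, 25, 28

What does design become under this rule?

14, 15, 29, 19, 17, 24

n is letter #14 and maps to 24: an offset of 10. Letters become their 1-based position plus 10 (so a→11, b→12, …).
On design: d=4→14, e=5→15, s=19→29, i=9→19, g=7→17, n=14→24.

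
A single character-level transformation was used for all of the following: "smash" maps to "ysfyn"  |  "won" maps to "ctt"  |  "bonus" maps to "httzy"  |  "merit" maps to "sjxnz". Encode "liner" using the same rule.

rntjx

The shift depends on letter class: consonant s→y is +6, but vowel a→f is +5. The rule splits by letter class: vowels +5, consonants +6.
On liner: l(cons)+6=r, i(vowel)+5=n, n(cons)+6=t, e(vowel)+5=j, r(cons)+6=x.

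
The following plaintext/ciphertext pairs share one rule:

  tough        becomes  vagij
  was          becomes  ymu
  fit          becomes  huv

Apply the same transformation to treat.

The shift depends on letter class: consonant t→v is +2, but vowel o→a is +12. The rule splits by letter class: vowels +12, consonants +2.
Applying it to treat: t(cons)+2=v, r(cons)+2=t, e(vowel)+12=q, a(vowel)+12=m, t(cons)+2=v.

vtqmv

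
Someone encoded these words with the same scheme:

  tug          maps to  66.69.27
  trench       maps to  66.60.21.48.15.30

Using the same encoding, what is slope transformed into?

t(#20)→66 and u(#21)→69: differences scale by 3, so n = 3·pos + 6. Each letter becomes 3×(its alphabet position, a=1..z=26) + 6.
Applying it to slope: s=19→63, l=12→42, o=15→51, p=16→54, e=5→21.

63.42.51.54.21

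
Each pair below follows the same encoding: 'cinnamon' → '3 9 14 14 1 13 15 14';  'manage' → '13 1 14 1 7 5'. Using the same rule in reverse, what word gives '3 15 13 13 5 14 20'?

c is letter #3 and maps to 3: an offset of 0. Each letter is replaced by its alphabet position (a=1, b=2, …, z=26).
Undoing it on 3 15 13 13 5 14 20: 3=c, 15=o, 13=m, 13=m, 5=e, 14=n, 20=t.

comment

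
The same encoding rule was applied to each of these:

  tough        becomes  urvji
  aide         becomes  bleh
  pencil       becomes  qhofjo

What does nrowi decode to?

month

It's a Vigenère-style cipher with numeric key [1,3]: position i shifts by key[i mod 2].
Decoding nrowi: n−1=m, r−3=o, o−1=n, w−3=t, i−1=h.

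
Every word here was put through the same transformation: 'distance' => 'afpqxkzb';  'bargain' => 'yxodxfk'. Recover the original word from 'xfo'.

air

Compare letters: d→a is +23, i→f is +23, s→p is +23 — a constant shift. It's a constant shift of +23 (ROT23).
Undoing it on xfo: x−23=a, f−23=i, o−23=r.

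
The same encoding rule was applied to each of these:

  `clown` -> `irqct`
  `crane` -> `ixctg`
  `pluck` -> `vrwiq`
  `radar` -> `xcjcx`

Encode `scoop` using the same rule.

yiqqv

The shift depends on letter class: consonant c→i is +6, but vowel o→q is +2. Two shifts are in play — +2 for a/e/i/o/u, +6 for every other letter.
Applying it to scoop: s(cons)+6=y, c(cons)+6=i, o(vowel)+2=q, o(vowel)+2=q, p(cons)+6=v.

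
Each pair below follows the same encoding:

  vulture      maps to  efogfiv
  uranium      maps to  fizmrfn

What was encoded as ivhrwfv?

residue

Each pair mirrors across the alphabet (v↔e, u↔f, l↔o): positions sum to 25. This is the alphabet-reversal cipher (Atbash): a becomes z, b becomes y, etc.
Undoing it on ivhrwfv: i↔r, v↔e, h↔s, r↔i, w↔d, f↔u, v↔e.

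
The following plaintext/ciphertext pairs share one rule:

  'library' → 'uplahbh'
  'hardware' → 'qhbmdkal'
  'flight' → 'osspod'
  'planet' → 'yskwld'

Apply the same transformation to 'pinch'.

ypxlo

Shifts by position in library: pos 0: l→u (+9), pos 1: i→p (+7), pos 2: b→l (+10), pos 3: r→a (+9), pos 4: a→h (+7), pos 5: r→b (+10) — repeating every 3. A repeating key of period 3 is used — shifts +9, +7, +10 over and over.
For pinch: p+9=y, i+7=p, n+10=x, c+9=l, h+7=o.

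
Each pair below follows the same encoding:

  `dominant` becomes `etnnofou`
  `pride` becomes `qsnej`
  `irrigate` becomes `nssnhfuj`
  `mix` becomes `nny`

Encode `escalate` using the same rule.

The shift depends on letter class: consonant d→e is +1, but vowel o→t is +5. Two shifts are in play — +5 for a/e/i/o/u, +1 for every other letter.
For escalate: e(vowel)+5=j, s(cons)+1=t, c(cons)+1=d, a(vowel)+5=f, l(cons)+1=m, a(vowel)+5=f, t(cons)+1=u, e(vowel)+5=j.

jtdfmfuj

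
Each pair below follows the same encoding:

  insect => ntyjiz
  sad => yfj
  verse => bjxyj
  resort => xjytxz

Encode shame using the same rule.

ynfsj

Two shifts are in play — +5 for a/e/i/o/u, +6 for every other letter.
For shame: s(cons)+6=y, h(cons)+6=n, a(vowel)+5=f, m(cons)+6=s, e(vowel)+5=j.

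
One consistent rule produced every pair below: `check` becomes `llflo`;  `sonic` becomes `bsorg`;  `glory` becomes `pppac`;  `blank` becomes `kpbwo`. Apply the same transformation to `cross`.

lvpbw

Shifts by position in check: pos 0: c→l (+9), pos 1: h→l (+4), pos 2: e→f (+1), pos 3: c→l (+9), pos 4: k→o (+4) — repeating every 3. It's a Vigenère-style cipher with numeric key [9,4,1]: position i shifts by key[i mod 3].
Applying it to cross: c+9=l, r+4=v, o+1=p, s+9=b, s+4=w.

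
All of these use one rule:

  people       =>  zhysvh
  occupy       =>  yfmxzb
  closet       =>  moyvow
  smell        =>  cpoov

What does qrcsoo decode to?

gospel

Shifts by position in people: pos 0: p→z (+10), pos 1: e→h (+3), pos 2: o→y (+10), pos 3: p→s (+3) — repeating every 2. The shifts repeat in a cycle of length 2: positions 0,1,… shift by +10, +3, then the pattern repeats.
Decoding qrcsoo: q−10=g, r−3=o, c−10=s, s−3=p, o−10=e, o−3=l.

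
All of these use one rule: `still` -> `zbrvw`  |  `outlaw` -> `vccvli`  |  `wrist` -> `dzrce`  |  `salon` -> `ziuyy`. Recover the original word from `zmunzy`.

seldom

Letter i (0-indexed) is shifted by i+7, so successive shifts are 7, 8, 9, ….
Undoing it on zmunzy: z−7=s, m−8=e, u−9=l, n−10=d, z−11=o, y−12=m.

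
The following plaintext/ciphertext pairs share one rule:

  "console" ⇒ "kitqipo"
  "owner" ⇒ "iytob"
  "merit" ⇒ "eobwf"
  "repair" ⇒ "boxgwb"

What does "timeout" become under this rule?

This is an affine cipher: with a=0,…,z=25, each position x becomes (15x+6) mod 26.
For timeout: t(19)→15·19+6≡5=f; i(8)→15·8+6≡22=w; m(12)→15·12+6≡4=e; e(4)→15·4+6≡14=o; o(14)→15·14+6≡8=i; u(20)→15·20+6≡20=u; t(19)→15·19+6≡5=f (all mod 26).

fweoiuf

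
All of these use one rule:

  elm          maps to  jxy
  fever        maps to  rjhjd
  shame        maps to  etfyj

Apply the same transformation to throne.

ftdtzj

Vowels shift forward by 5 and consonants shift forward by 12.
Applying it to throne: t(cons)+12=f, h(cons)+12=t, r(cons)+12=d, o(vowel)+5=t, n(cons)+12=z, e(vowel)+5=j.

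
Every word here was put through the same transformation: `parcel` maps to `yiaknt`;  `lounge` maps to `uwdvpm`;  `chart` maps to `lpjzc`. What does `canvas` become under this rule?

liwdja

The shifts repeat in a cycle of length 2: positions 0,1,… shift by +9, +8, then the pattern repeats.
For canvas: c+9=l, a+8=i, n+9=w, v+8=d, a+9=j, s+8=a.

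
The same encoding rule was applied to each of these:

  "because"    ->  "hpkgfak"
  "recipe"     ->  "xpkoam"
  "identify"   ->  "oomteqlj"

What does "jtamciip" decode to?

Shifts by position in because: pos 0: b→h (+6), pos 1: e→p (+11), pos 2: c→k (+8), pos 3: a→g (+6), pos 4: u→f (+11), pos 5: s→a (+8) — repeating every 3. It's a Vigenère-style cipher with numeric key [6,11,8]: position i shifts by key[i mod 3].
Decoding jtamciip: j−6=d, t−11=i, a−8=s, m−6=g, c−11=r, i−8=a, i−6=c, p−11=e.

disgrace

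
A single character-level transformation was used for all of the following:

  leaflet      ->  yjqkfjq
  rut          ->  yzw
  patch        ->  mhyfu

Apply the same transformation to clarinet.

yjsnwfqh

The output letters match the input read backwards, each shifted +5: leaflet reversed is telfael. The word is reversed, then every letter is shifted forward by 5.
Applying it to clarinet: reverse → teniralc; then shift: t+5=y, e+5=j, n+5=s, i+5=n, r+5=w, a+5=f, l+5=q, c+5=h.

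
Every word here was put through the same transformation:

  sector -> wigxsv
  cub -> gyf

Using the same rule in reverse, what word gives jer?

fan

Compare letters: s→w is +4, e→i is +4, c→g is +4 — a constant shift. Every letter moves 4 places later in the alphabet, wrapping around z→a.
Undoing it on jer: j−4=f, e−4=a, r−4=n.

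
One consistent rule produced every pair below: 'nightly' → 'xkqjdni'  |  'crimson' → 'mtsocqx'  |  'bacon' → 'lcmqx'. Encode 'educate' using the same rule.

Shifts by position in nightly: pos 0: n→x (+10), pos 1: i→k (+2), pos 2: g→q (+10), pos 3: h→j (+2) — repeating every 2. It's a Vigenère-style cipher with numeric key [10,2]: position i shifts by key[i mod 2].
On educate: e+10=o, d+2=f, u+10=e, c+2=e, a+10=k, t+2=v, e+10=o.

ofeekvo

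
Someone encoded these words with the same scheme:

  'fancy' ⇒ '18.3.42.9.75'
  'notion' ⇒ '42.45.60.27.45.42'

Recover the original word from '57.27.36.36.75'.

f(#6)→18 and a(#1)→3: differences scale by 3, so n = 3·pos + 0. The formula is n = 3×(alphabet index, a=1).
Reversing it on 57.27.36.36.75: 57→(57−0)÷3=19=s, 27→(27−0)÷3=9=i, 36→(36−0)÷3=12=l, 36→(36−0)÷3=12=l, 75→(75−0)÷3=25=y.

silly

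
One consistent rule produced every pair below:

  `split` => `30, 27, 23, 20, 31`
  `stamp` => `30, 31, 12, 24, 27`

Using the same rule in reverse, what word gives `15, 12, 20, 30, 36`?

daisy

Each letter is replaced by its alphabet position (a=1..z=26) + 11.
Decoding 15, 12, 20, 30, 36: 15→(15−11)÷1=4=d, 12→(12−11)÷1=1=a, 20→(20−11)÷1=9=i, 30→(30−11)÷1=19=s, 36→(36−11)÷1=25=y.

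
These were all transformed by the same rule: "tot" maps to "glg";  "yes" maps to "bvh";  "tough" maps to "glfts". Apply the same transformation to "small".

This is the alphabet-reversal cipher (Atbash): a becomes z, b becomes y, etc.
For small: s↔h, m↔n, a↔z, l↔o, l↔o.

hnzoo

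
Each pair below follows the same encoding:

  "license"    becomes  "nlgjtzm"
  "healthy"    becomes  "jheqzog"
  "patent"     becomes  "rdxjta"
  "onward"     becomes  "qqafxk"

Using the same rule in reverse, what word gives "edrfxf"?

In license: l→n is +2, i→l is +3, c→g is +4, e→j is +5 — the shift increases by 1 each position. Each letter shifts forward by (position + 2), i.e. 2, 3, 4, … — the shift grows by one for each successive letter.
Undoing it on edrfxf: e−2=c, d−3=a, r−4=n, f−5=a, x−6=r, f−7=y.

canary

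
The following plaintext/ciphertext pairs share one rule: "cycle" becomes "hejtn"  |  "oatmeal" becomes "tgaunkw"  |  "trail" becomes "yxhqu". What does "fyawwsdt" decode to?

astonish

In cycle: c→h is +5, y→e is +6, c→j is +7, l→t is +8 — the shift increases by 1 each position. Letter i (0-indexed) is shifted by i+5, so successive shifts are 5, 6, 7, ….
Reversing it on fyawwsdt: f−5=a, y−6=s, a−7=t, w−8=o, w−9=n, s−10=i, d−11=s, t−12=h.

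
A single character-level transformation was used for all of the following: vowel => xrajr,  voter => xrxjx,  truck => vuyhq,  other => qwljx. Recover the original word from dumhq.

brick

Letter i (0-indexed) is shifted by i+2, so successive shifts are 2, 3, 4, ….
Reversing it on dumhq: d−2=b, u−3=r, m−4=i, h−5=c, q−6=k.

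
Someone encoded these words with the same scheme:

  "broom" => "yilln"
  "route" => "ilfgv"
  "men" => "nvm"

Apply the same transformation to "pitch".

Each pair mirrors across the alphabet (b↔y, r↔i, o↔l): positions sum to 25. Each letter is replaced by its mirror in the alphabet: a↔z, b↔y, c↔x, and so on (the Atbash cipher).
Applying it to pitch: p↔k, i↔r, t↔g, c↔x, h↔s.

krgxs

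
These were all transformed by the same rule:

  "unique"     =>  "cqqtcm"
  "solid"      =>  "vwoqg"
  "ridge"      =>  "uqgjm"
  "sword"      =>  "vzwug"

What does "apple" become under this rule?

Two shifts are in play — +8 for a/e/i/o/u, +3 for every other letter.
On apple: a(vowel)+8=i, p(cons)+3=s, p(cons)+3=s, l(cons)+3=o, e(vowel)+8=m.

issom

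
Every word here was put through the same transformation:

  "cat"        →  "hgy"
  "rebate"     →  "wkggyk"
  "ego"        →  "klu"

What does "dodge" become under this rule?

iuilk

The rule splits by letter class: vowels +6, consonants +5.
For dodge: d(cons)+5=i, o(vowel)+6=u, d(cons)+5=i, g(cons)+5=l, e(vowel)+6=k.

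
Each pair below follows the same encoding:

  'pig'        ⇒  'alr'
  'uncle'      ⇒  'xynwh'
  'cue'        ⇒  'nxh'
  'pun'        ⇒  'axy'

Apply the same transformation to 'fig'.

qlr

Two shifts are in play — +3 for a/e/i/o/u, +11 for every other letter.
On fig: f(cons)+11=q, i(vowel)+3=l, g(cons)+11=r.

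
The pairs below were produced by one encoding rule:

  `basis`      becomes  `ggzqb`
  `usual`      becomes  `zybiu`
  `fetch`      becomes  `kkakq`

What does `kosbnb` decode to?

Each letter shifts forward by (position + 5), i.e. 5, 6, 7, … — the shift grows by one for each successive letter.
Reversing it on kosbnb: k−5=f, o−6=i, s−7=l, b−8=t, n−9=e, b−10=r.

filter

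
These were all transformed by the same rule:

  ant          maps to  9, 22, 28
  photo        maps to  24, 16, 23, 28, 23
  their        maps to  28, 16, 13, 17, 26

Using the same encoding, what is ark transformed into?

a is letter #1 and maps to 9: an offset of 8. Each letter is replaced by its alphabet position (a=1..z=26) + 8.
On ark: a=1→9, r=18→26, k=11→19.

9, 26, 19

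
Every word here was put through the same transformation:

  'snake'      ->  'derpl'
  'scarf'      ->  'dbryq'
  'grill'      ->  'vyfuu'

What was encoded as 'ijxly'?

tower

s(18)→d(3) and n(13)→e(4) fit y≡5x+17 (mod 26); the inverse of 5 mod 26 is 21. Each letter's alphabet position (a=0..z=25) is mapped through 5·x+17 mod 26 — an affine cipher.
Reversing it on ijxly: i(8)→21·(8−17)≡19=t; j(9)→21·(9−17)≡14=o; x(23)→21·(23−17)≡22=w; l(11)→21·(11−17)≡4=e; y(24)→21·(24−17)≡17=r (all mod 26).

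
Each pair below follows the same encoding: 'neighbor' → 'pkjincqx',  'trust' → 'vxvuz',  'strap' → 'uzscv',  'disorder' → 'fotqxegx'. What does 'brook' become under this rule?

Shifts by position in neighbor: pos 0: n→p (+2), pos 1: e→k (+6), pos 2: i→j (+1), pos 3: g→i (+2), pos 4: h→n (+6), pos 5: b→c (+1) — repeating every 3. It's a Vigenère-style cipher with numeric key [2,6,1]: position i shifts by key[i mod 3].
Applying it to brook: b+2=d, r+6=x, o+1=p, o+2=q, k+6=q.

dxpqq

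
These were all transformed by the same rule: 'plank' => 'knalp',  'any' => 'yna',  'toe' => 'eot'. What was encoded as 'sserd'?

dress

The output letters match the input read backwards: plank reversed is knalp. The word is simply reversed.
Undoing it on sserd: then reverse → dress.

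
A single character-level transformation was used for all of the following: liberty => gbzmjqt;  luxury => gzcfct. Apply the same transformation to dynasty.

gbaivgl

The output letters match the input read backwards, each shifted +8: liberty reversed is ytrebil. The word is reversed, then every letter is shifted forward by 8.
Applying it to dynasty: reverse → ytsanyd; then shift: y+8=g, t+8=b, s+8=a, a+8=i, n+8=v, y+8=g, d+8=l.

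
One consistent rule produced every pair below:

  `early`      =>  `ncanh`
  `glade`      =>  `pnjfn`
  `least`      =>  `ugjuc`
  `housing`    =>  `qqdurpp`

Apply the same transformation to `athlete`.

jvqnnvn

A repeating key of period 2 is used — shifts +9, +2 over and over.
On athlete: a+9=j, t+2=v, h+9=q, l+2=n, e+9=n, t+2=v, e+9=n.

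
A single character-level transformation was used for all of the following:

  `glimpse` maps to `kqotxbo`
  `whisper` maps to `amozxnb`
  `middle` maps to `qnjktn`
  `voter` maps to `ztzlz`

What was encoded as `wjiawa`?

sector

In glimpse: g→k is +4, l→q is +5, i→o is +6, m→t is +7 — the shift increases by 1 each position. Letter i (0-indexed) is shifted by i+4, so successive shifts are 4, 5, 6, ….
Decoding wjiawa: w−4=s, j−5=e, i−6=c, a−7=t, w−8=o, a−9=r.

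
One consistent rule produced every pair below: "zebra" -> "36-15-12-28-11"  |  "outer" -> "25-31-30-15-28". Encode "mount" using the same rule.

z is letter #26 and maps to 36: an offset of 10. Each letter is replaced by its alphabet position (a=1..z=26) + 10.
For mount: m=13→23, o=15→25, u=21→31, n=14→24, t=20→30.

23-25-31-24-30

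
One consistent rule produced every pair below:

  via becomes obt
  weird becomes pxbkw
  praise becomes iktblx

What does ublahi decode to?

bishop

Each letter is shifted forward by 19 in the alphabet (a Caesar shift of +19).
Decoding ublahi: u−19=b, b−19=i, l−19=s, a−19=h, h−19=o, i−19=p.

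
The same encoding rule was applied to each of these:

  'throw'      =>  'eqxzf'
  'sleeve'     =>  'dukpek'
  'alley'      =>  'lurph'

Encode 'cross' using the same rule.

naudb

It's a Vigenère-style cipher with numeric key [11,9,6]: position i shifts by key[i mod 3].
On cross: c+11=n, r+9=a, o+6=u, s+11=d, s+9=b.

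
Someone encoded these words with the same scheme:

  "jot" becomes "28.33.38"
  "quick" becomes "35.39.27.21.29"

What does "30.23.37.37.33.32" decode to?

j is letter #10 and maps to 28: an offset of 18. Letters become their 1-based position plus 18 (so a→19, b→20, …).
Undoing it on 30.23.37.37.33.32: 30→(30−18)÷1=12=l, 23→(23−18)÷1=5=e, 37→(37−18)÷1=19=s, 37→(37−18)÷1=19=s, 33→(33−18)÷1=15=o, 32→(32−18)÷1=14=n.

lesson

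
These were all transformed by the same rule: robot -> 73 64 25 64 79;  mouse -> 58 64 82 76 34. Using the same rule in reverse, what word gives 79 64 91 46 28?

r(#18)→73 and o(#15)→64: differences scale by 3, so n = 3·pos + 19. Each letter becomes 3×(its alphabet position, a=1..z=26) + 19.
Decoding 79 64 91 46 28: 79→(79−19)÷3=20=t, 64→(64−19)÷3=15=o, 91→(91−19)÷3=24=x, 46→(46−19)÷3=9=i, 28→(28−19)÷3=3=c.

toxic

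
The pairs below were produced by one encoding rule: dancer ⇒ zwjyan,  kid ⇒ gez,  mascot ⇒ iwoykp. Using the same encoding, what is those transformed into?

pdkoa

Compare letters: d→z is +22, a→w is +22, n→j is +22 — a constant shift. Every letter moves 22 places later in the alphabet, wrapping around z→a.
Applying it to those: t+22=p, h+22=d, o+22=k, s+22=o, e+22=a.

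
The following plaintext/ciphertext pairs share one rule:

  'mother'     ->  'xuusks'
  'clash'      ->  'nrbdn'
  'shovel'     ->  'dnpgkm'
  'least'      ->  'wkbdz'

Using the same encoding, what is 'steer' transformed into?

dzfpx

It's a Vigenère-style cipher with numeric key [11,6,1]: position i shifts by key[i mod 3].
For steer: s+11=d, t+6=z, e+1=f, e+11=p, r+6=x.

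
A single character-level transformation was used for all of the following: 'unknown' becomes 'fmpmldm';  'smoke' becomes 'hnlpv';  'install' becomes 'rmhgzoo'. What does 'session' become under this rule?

hvhhrlm

Each pair mirrors across the alphabet (u↔f, n↔m, k↔p): positions sum to 25. Each letter is replaced by its mirror in the alphabet: a↔z, b↔y, c↔x, and so on (the Atbash cipher).
On session: s↔h, e↔v, s↔h, s↔h, i↔r, o↔l, n↔m.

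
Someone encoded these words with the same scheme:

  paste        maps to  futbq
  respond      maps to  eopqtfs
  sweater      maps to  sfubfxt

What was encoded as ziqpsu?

The output letters match the input read backwards, each shifted +1: paste reversed is etsap. Read the word backwards and shift each letter +1.
Undoing it on ziqpsu: shift back: z−1=y, i−1=h, q−1=p, p−1=o, s−1=r, u−1=t → yhport; then reverse → trophy.

trophy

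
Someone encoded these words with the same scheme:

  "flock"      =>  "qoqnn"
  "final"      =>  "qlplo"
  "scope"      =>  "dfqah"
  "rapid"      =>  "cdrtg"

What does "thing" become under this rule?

Shifts by position in flock: pos 0: f→q (+11), pos 1: l→o (+3), pos 2: o→q (+2), pos 3: c→n (+11), pos 4: k→n (+3) — repeating every 3. It's a Vigenère-style cipher with numeric key [11,3,2]: position i shifts by key[i mod 3].
On thing: t+11=e, h+3=k, i+2=k, n+11=y, g+3=j.

ekkyj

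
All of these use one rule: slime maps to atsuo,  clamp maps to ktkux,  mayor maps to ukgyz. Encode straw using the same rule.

The shift depends on letter class: consonant s→a is +8, but vowel i→s is +10. Vowels shift forward by 10 and consonants shift forward by 8.
On straw: s(cons)+8=a, t(cons)+8=b, r(cons)+8=z, a(vowel)+10=k, w(cons)+8=e.

abzke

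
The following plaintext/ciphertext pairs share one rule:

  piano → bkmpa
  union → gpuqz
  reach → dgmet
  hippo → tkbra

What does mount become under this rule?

yqgpf

It's a Vigenère-style cipher with numeric key [12,2]: position i shifts by key[i mod 2].
On mount: m+12=y, o+2=q, u+12=g, n+2=p, t+12=f.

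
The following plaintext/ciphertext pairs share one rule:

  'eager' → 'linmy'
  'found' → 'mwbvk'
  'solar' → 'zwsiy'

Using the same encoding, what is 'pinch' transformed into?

wquko

Shifts by position in eager: pos 0: e→l (+7), pos 1: a→i (+8), pos 2: g→n (+7), pos 3: e→m (+8) — repeating every 2. It's a Vigenère-style cipher with numeric key [7,8]: position i shifts by key[i mod 2].
Applying it to pinch: p+7=w, i+8=q, n+7=u, c+8=k, h+7=o.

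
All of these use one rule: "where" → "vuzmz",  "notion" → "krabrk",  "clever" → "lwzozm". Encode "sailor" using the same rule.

w(22)→v(21) and h(7)→u(20) fit y≡7x+23 (mod 26); the inverse of 7 mod 26 is 15. This is an affine cipher: with a=0,…,z=25, each position x becomes (7x+23) mod 26.
For sailor: s(18)→7·18+23≡19=t; a(0)→7·0+23≡23=x; i(8)→7·8+23≡1=b; l(11)→7·11+23≡22=w; o(14)→7·14+23≡17=r; r(17)→7·17+23≡12=m (all mod 26).

txbwrm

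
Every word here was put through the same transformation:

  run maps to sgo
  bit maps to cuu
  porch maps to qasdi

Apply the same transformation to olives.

amuwqt

Two shifts are in play — +12 for a/e/i/o/u, +1 for every other letter.
Applying it to olives: o(vowel)+12=a, l(cons)+1=m, i(vowel)+12=u, v(cons)+1=w, e(vowel)+12=q, s(cons)+1=t.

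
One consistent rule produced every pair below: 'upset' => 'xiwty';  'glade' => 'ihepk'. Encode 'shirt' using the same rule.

xvmlw

The word is reversed, then every letter is shifted forward by 4.
For shirt: reverse → trihs; then shift: t+4=x, r+4=v, i+4=m, h+4=l, s+4=w.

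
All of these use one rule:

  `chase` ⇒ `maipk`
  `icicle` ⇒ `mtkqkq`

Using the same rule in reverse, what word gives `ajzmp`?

The output letters match the input read backwards, each shifted +8: chase reversed is esahc. The word is reversed, then every letter is shifted forward by 8.
Reversing it on ajzmp: shift back: a−8=s, j−8=b, z−8=r, m−8=e, p−8=h → sbreh; then reverse → herbs.

herbs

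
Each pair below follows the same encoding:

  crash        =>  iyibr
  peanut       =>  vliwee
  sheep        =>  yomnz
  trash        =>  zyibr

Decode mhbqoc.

gather

Each letter shifts forward by (position + 6), i.e. 6, 7, 8, … — the shift grows by one for each successive letter.
Decoding mhbqoc: m−6=g, h−7=a, b−8=t, q−9=h, o−10=e, c−11=r.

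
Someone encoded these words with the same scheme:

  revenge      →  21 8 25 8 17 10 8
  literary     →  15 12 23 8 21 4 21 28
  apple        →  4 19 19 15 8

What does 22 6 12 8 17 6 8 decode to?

science

r is letter #18 and maps to 21: an offset of 3. Letters become their 1-based position plus 3 (so a→4, b→5, …).
Undoing it on 22 6 12 8 17 6 8: 22→(22−3)÷1=19=s, 6→(6−3)÷1=3=c, 12→(12−3)÷1=9=i, 8→(8−3)÷1=5=e, 17→(17−3)÷1=14=n, 6→(6−3)÷1=3=c, 8→(8−3)÷1=5=e.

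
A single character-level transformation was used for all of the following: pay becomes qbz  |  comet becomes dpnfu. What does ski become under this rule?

tlj

Compare letters: p→q is +1, a→b is +1, y→z is +1 — a constant shift. It's a constant shift of +1 (ROT1).
On ski: s+1=t, k+1=l, i+1=j.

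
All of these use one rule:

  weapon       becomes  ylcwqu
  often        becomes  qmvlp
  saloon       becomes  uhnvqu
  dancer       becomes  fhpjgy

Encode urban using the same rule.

Shifts by position in weapon: pos 0: w→y (+2), pos 1: e→l (+7), pos 2: a→c (+2), pos 3: p→w (+7) — repeating every 2. A repeating key of period 2 is used — shifts +2, +7 over and over.
On urban: u+2=w, r+7=y, b+2=d, a+7=h, n+2=p.

wydhp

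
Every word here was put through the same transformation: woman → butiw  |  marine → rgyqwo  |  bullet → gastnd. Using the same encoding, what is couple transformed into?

hubxuo

In woman: w→b is +5, o→u is +6, m→t is +7, a→i is +8 — the shift increases by 1 each position. Letter i (0-indexed) is shifted by i+5, so successive shifts are 5, 6, 7, ….
Applying it to couple: c+5=h, o+6=u, u+7=b, p+8=x, l+9=u, e+10=o.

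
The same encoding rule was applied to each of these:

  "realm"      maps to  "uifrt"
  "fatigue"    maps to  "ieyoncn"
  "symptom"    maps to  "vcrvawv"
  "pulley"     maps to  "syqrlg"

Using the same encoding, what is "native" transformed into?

qeyocm

Letter i (0-indexed) is shifted by i+3, so successive shifts are 3, 4, 5, ….
For native: n+3=q, a+4=e, t+5=y, i+6=o, v+7=c, e+8=m.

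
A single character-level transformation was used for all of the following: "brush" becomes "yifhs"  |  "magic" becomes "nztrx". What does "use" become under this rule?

fhv

Each pair mirrors across the alphabet (b↔y, r↔i, u↔f): positions sum to 25. This is the alphabet-reversal cipher (Atbash): a becomes z, b becomes y, etc.
On use: u↔f, s↔h, e↔v.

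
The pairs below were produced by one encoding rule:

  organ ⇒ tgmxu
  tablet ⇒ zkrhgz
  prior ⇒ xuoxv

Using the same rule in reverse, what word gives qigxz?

Read the word backwards and shift each letter +6.
Decoding qigxz: shift back: q−6=k, i−6=c, g−6=a, x−6=r, z−6=t → kcart; then reverse → track.

track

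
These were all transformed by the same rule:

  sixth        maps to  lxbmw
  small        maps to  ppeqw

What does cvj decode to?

The output letters match the input read backwards, each shifted +4: sixth reversed is htxis. Two steps: reverse the string, then apply a Caesar shift of +4.
Reversing it on cvj: shift back: c−4=y, v−4=r, j−4=f → yrf; then reverse → fry.

fry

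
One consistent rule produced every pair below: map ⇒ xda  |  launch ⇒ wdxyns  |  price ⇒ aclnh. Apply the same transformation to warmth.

The shift depends on letter class: consonant m→x is +11, but vowel a→d is +3. The rule splits by letter class: vowels +3, consonants +11.
On warmth: w(cons)+11=h, a(vowel)+3=d, r(cons)+11=c, m(cons)+11=x, t(cons)+11=e, h(cons)+11=s.

hdcxes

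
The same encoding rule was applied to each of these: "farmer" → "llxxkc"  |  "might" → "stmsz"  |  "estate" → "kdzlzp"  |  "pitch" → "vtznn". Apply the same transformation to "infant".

oyllte

Shifts by position in farmer: pos 0: f→l (+6), pos 1: a→l (+11), pos 2: r→x (+6), pos 3: m→x (+11) — repeating every 2. It's a Vigenère-style cipher with numeric key [6,11]: position i shifts by key[i mod 2].
On infant: i+6=o, n+11=y, f+6=l, a+11=l, n+6=t, t+11=e.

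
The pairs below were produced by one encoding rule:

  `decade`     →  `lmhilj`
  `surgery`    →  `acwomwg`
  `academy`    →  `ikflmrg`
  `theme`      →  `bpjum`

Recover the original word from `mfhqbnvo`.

exciting

It's a Vigenère-style cipher with numeric key [8,8,5]: position i shifts by key[i mod 3].
Undoing it on mfhqbnvo: m−8=e, f−8=x, h−5=c, q−8=i, b−8=t, n−5=i, v−8=n, o−8=g.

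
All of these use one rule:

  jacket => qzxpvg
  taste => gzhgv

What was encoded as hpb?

Each pair mirrors across the alphabet (j↔q, a↔z, c↔x): positions sum to 25. This is the alphabet-reversal cipher (Atbash): a becomes z, b becomes y, etc.
Decoding hpb: h↔s, p↔k, b↔y.

sky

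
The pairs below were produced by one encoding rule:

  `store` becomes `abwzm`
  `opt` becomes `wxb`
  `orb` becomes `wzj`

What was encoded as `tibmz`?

Compare letters: s→a is +8, t→b is +8, o→w is +8 — a constant shift. Every letter moves 8 places later in the alphabet, wrapping around z→a.
Reversing it on tibmz: t−8=l, i−8=a, b−8=t, m−8=e, z−8=r.

later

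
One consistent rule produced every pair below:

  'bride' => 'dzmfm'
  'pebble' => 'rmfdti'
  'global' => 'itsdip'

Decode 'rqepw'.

piano

Shifts by position in bride: pos 0: b→d (+2), pos 1: r→z (+8), pos 2: i→m (+4), pos 3: d→f (+2), pos 4: e→m (+8) — repeating every 3. The shifts repeat in a cycle of length 3: positions 0,1,… shift by +2, +8, +4, then the pattern repeats.
Undoing it on rqepw: r−2=p, q−8=i, e−4=a, p−2=n, w−8=o.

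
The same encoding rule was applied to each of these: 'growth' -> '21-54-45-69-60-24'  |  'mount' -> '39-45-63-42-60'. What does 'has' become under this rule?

24-3-57

g(#7)→21 and r(#18)→54: differences scale by 3, so n = 3·pos + 0. The formula is n = 3×(alphabet index, a=1).
Applying it to has: h=8→24, a=1→3, s=19→57.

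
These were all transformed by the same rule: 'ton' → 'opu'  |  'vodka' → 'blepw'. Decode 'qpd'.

The output letters match the input read backwards, each shifted +1: ton reversed is not. The word is reversed, then every letter is shifted forward by 1.
Undoing it on qpd: shift back: q−1=p, p−1=o, d−1=c → poc; then reverse → cop.

cop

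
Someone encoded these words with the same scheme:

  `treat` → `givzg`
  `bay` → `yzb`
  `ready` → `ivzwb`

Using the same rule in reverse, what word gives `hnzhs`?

Each pair mirrors across the alphabet (t↔g, r↔i, e↔v): positions sum to 25. Letters are reflected about the middle of the alphabet (position → 25−position): Atbash.
Decoding hnzhs: h↔s, n↔m, z↔a, h↔s, s↔h.

smash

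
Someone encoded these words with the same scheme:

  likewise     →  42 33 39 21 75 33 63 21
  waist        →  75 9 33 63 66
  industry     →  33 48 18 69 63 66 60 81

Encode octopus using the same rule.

The formula is n = 3×(alphabet index, a=1) + 6.
On octopus: o=15→51, c=3→15, t=20→66, o=15→51, p=16→54, u=21→69, s=19→63.

51 15 66 51 54 69 63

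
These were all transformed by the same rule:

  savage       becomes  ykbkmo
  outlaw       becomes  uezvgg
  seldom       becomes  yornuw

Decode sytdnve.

monthly

A repeating key of period 2 is used — shifts +6, +10 over and over.
Reversing it on sytdnve: s−6=m, y−10=o, t−6=n, d−10=t, n−6=h, v−10=l, e−6=y.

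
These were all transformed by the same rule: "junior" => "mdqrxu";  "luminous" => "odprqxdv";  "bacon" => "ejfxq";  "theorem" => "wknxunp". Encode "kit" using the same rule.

nrw

The rule splits by letter class: vowels +9, consonants +3.
Applying it to kit: k(cons)+3=n, i(vowel)+9=r, t(cons)+3=w.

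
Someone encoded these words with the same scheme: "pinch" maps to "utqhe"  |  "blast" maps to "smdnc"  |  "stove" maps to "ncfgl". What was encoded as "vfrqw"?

wound

p(15)→u(20) and i(8)→t(19) fit y≡15x+3 (mod 26); the inverse of 15 mod 26 is 7. Treating letters as 0–25, the rule is x ↦ 15x + 3 (mod 26).
Reversing it on vfrqw: v(21)→7·(21−3)≡22=w; f(5)→7·(5−3)≡14=o; r(17)→7·(17−3)≡20=u; q(16)→7·(16−3)≡13=n; w(22)→7·(22−3)≡3=d (all mod 26).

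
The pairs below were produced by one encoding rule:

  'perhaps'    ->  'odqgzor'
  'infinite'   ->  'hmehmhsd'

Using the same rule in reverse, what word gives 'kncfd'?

Compare letters: p→o is +25, e→d is +25, r→q is +25 — a constant shift. This is a Caesar cipher with shift 25.
Decoding kncfd: k−25=l, n−25=o, c−25=d, f−25=g, d−25=e.

lodge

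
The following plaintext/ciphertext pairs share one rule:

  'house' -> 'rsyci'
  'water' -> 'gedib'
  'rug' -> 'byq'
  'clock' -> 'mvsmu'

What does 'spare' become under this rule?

Two shifts are in play — +4 for a/e/i/o/u, +10 for every other letter.
Applying it to spare: s(cons)+10=c, p(cons)+10=z, a(vowel)+4=e, r(cons)+10=b, e(vowel)+4=i.

czebi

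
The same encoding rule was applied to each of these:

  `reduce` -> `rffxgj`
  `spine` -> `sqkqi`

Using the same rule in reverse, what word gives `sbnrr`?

In reduce: r→r is +0, e→f is +1, d→f is +2, u→x is +3 — the shift increases by 1 each position. Letter i (0-indexed) is shifted by i+0, so successive shifts are 0, 1, 2, ….
Undoing it on sbnrr: s−0=s, b−1=a, n−2=l, r−3=o, r−4=n.

salon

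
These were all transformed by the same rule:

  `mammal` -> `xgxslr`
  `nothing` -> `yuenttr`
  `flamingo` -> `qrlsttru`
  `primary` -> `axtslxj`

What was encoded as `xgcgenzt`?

marathon

Shifts by position in mammal: pos 0: m→x (+11), pos 1: a→g (+6), pos 2: m→x (+11), pos 3: m→s (+6) — repeating every 2. The shifts repeat in a cycle of length 2: positions 0,1,… shift by +11, +6, then the pattern repeats.
Undoing it on xgcgenzt: x−11=m, g−6=a, c−11=r, g−6=a, e−11=t, n−6=h, z−11=o, t−6=n.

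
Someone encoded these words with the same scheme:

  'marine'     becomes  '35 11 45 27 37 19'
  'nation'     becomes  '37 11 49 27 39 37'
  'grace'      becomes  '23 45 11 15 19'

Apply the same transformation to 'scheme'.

47 15 25 19 35 19

Each letter becomes 2×(its alphabet position, a=1..z=26) + 9.
On scheme: s=19→47, c=3→15, h=8→25, e=5→19, m=13→35, e=5→19.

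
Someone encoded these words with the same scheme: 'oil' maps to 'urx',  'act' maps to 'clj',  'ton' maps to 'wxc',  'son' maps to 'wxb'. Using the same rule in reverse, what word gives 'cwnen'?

event

The output letters match the input read backwards, each shifted +9: oil reversed is lio. Read the word backwards and shift each letter +9.
Decoding cwnen: shift back: c−9=t, w−9=n, n−9=e, e−9=v, n−9=e → tneve; then reverse → event.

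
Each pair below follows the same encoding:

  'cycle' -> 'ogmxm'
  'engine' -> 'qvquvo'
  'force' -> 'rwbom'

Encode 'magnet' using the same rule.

yiqzmd

Shifts by position in cycle: pos 0: c→o (+12), pos 1: y→g (+8), pos 2: c→m (+10), pos 3: l→x (+12), pos 4: e→m (+8) — repeating every 3. It's a Vigenère-style cipher with numeric key [12,8,10]: position i shifts by key[i mod 3].
On magnet: m+12=y, a+8=i, g+10=q, n+12=z, e+8=m, t+10=d.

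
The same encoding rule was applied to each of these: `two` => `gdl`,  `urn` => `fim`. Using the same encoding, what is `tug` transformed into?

Each letter is replaced by its mirror in the alphabet: a↔z, b↔y, c↔x, and so on (the Atbash cipher).
For tug: t↔g, u↔f, g↔t.

gft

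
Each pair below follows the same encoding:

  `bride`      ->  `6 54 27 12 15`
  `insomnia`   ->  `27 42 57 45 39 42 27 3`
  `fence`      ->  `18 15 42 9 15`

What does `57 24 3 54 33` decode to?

The formula is n = 3×(alphabet index, a=1).
Reversing it on 57 24 3 54 33: 57→(57−0)÷3=19=s, 24→(24−0)÷3=8=h, 3→(3−0)÷3=1=a, 54→(54−0)÷3=18=r, 33→(33−0)÷3=11=k.

shark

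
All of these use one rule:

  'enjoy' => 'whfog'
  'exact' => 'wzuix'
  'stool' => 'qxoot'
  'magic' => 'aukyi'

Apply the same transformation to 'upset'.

evqwx

e(4)→w(22) and n(13)→h(7) fit y≡7x+20 (mod 26); the inverse of 7 mod 26 is 15. Each letter's alphabet position (a=0..z=25) is mapped through 7·x+20 mod 26 — an affine cipher.
Applying it to upset: u(20)→7·20+20≡4=e; p(15)→7·15+20≡21=v; s(18)→7·18+20≡16=q; e(4)→7·4+20≡22=w; t(19)→7·19+20≡23=x (all mod 26).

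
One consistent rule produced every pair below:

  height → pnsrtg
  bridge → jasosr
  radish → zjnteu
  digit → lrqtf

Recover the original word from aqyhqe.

In height: h→p is +8, e→n is +9, i→s is +10, g→r is +11 — the shift increases by 1 each position. Letter i (0-indexed) is shifted by i+8, so successive shifts are 8, 9, 10, ….
Decoding aqyhqe: a−8=s, q−9=h, y−10=o, h−11=w, q−12=e, e−13=r.

shower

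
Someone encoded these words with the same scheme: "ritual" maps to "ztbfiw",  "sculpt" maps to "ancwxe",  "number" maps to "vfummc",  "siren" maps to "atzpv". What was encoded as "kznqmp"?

coffee

Shifts by position in ritual: pos 0: r→z (+8), pos 1: i→t (+11), pos 2: t→b (+8), pos 3: u→f (+11) — repeating every 2. A repeating key of period 2 is used — shifts +8, +11 over and over.
Decoding kznqmp: k−8=c, z−11=o, n−8=f, q−11=f, m−8=e, p−11=e.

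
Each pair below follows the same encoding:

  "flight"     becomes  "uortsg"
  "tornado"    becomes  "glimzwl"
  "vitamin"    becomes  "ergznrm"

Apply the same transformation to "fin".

Each pair mirrors across the alphabet (f↔u, l↔o, i↔r): positions sum to 25. Letters are reflected about the middle of the alphabet (position → 25−position): Atbash.
Applying it to fin: f↔u, i↔r, n↔m.

urm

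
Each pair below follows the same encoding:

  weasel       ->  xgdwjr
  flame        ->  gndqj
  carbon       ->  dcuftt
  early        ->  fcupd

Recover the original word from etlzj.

drive

Letter i (0-indexed) is shifted by i+1, so successive shifts are 1, 2, 3, ….
Undoing it on etlzj: e−1=d, t−2=r, l−3=i, z−4=v, j−5=e.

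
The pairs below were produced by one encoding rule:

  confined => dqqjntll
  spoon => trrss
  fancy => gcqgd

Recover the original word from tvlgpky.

sticker

In confined: c→d is +1, o→q is +2, n→q is +3, f→j is +4 — the shift increases by 1 each position. Each letter shifts forward by (position + 1), i.e. 1, 2, 3, … — the shift grows by one for each successive letter.
Undoing it on tvlgpky: t−1=s, v−2=t, l−3=i, g−4=c, p−5=k, k−6=e, y−7=r.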